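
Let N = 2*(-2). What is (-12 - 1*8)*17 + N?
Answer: -344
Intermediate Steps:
N = -4
(-12 - 1*8)*17 + N = (-12 - 1*8)*17 - 4 = (-12 - 8)*17 - 4 = -20*17 - 4 = -340 - 4 = -344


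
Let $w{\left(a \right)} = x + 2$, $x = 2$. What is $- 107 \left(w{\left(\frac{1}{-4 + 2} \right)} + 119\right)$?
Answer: $-13161$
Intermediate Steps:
$w{\left(a \right)} = 4$ ($w{\left(a \right)} = 2 + 2 = 4$)
$- 107 \left(w{\left(\frac{1}{-4 + 2} \right)} + 119\right) = - 107 \left(4 + 119\right) = \left(-107\right) 123 = -13161$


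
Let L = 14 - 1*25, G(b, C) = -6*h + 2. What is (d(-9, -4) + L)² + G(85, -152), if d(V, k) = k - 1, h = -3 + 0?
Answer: 276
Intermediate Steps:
h = -3
d(V, k) = -1 + k
G(b, C) = 20 (G(b, C) = -6*(-3) + 2 = 18 + 2 = 20)
L = -11 (L = 14 - 25 = -11)
(d(-9, -4) + L)² + G(85, -152) = ((-1 - 4) - 11)² + 20 = (-5 - 11)² + 20 = (-16)² + 20 = 256 + 20 = 276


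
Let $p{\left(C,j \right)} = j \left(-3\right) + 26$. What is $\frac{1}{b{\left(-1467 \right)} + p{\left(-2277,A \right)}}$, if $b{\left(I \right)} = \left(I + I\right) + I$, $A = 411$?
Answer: $- \frac{1}{5608} \approx -0.00017832$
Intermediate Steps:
$p{\left(C,j \right)} = 26 - 3 j$ ($p{\left(C,j \right)} = - 3 j + 26 = 26 - 3 j$)
$b{\left(I \right)} = 3 I$ ($b{\left(I \right)} = 2 I + I = 3 I$)
$\frac{1}{b{\left(-1467 \right)} + p{\left(-2277,A \right)}} = \frac{1}{3 \left(-1467\right) + \left(26 - 1233\right)} = \frac{1}{-4401 + \left(26 - 1233\right)} = \frac{1}{-4401 - 1207} = \frac{1}{-5608} = - \frac{1}{5608}$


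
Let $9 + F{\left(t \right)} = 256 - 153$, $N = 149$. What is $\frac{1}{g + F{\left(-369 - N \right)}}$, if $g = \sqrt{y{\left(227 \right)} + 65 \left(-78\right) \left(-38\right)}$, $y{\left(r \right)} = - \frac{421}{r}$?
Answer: $- \frac{21338}{41727627} + \frac{\sqrt{9927481573}}{41727627} \approx 0.0018764$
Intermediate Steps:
$F{\left(t \right)} = 94$ ($F{\left(t \right)} = -9 + \left(256 - 153\right) = -9 + 103 = 94$)
$g = \frac{\sqrt{9927481573}}{227}$ ($g = \sqrt{- \frac{421}{227} + 65 \left(-78\right) \left(-38\right)} = \sqrt{\left(-421\right) \frac{1}{227} - -192660} = \sqrt{- \frac{421}{227} + 192660} = \sqrt{\frac{43733399}{227}} = \frac{\sqrt{9927481573}}{227} \approx 438.93$)
$\frac{1}{g + F{\left(-369 - N \right)}} = \frac{1}{\frac{\sqrt{9927481573}}{227} + 94} = \frac{1}{94 + \frac{\sqrt{9927481573}}{227}}$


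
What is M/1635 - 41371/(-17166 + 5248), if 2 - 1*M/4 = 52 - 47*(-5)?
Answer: 3603671/1299062 ≈ 2.7741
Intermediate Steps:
M = -1140 (M = 8 - 4*(52 - 47*(-5)) = 8 - 4*(52 + 235) = 8 - 4*287 = 8 - 1148 = -1140)
M/1635 - 41371/(-17166 + 5248) = -1140/1635 - 41371/(-17166 + 5248) = -1140*1/1635 - 41371/(-11918) = -76/109 - 41371*(-1/11918) = -76/109 + 41371/11918 = 3603671/1299062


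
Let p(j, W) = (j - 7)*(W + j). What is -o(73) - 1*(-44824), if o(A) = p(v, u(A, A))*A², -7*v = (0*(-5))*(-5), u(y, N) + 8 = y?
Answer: 2469519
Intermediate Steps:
u(y, N) = -8 + y
v = 0 (v = -0*(-5)*(-5)/7 = -0*(-5) = -⅐*0 = 0)
p(j, W) = (-7 + j)*(W + j)
o(A) = A²*(56 - 7*A) (o(A) = (0² - 7*(-8 + A) - 7*0 + (-8 + A)*0)*A² = (0 + (56 - 7*A) + 0 + 0)*A² = (56 - 7*A)*A² = A²*(56 - 7*A))
-o(73) - 1*(-44824) = -7*73²*(8 - 1*73) - 1*(-44824) = -7*5329*(8 - 73) + 44824 = -7*5329*(-65) + 44824 = -1*(-2424695) + 44824 = 2424695 + 44824 = 2469519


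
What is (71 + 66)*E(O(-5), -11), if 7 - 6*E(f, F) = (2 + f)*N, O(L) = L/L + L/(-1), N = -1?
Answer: 685/2 ≈ 342.50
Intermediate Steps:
O(L) = 1 - L (O(L) = 1 + L*(-1) = 1 - L)
E(f, F) = 3/2 + f/6 (E(f, F) = 7/6 - (2 + f)*(-1)/6 = 7/6 - (-2 - f)/6 = 7/6 + (⅓ + f/6) = 3/2 + f/6)
(71 + 66)*E(O(-5), -11) = (71 + 66)*(3/2 + (1 - 1*(-5))/6) = 137*(3/2 + (1 + 5)/6) = 137*(3/2 + (⅙)*6) = 137*(3/2 + 1) = 137*(5/2) = 685/2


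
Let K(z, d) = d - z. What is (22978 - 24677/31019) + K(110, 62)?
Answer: 711240993/31019 ≈ 22929.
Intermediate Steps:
(22978 - 24677/31019) + K(110, 62) = (22978 - 24677/31019) + (62 - 1*110) = (22978 - 24677*1/31019) + (62 - 110) = (22978 - 24677/31019) - 48 = 712729905/31019 - 48 = 711240993/31019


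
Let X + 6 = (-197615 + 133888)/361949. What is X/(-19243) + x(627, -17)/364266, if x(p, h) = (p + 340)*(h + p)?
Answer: 41931119979562/25888847784219 ≈ 1.6197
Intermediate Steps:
x(p, h) = (340 + p)*(h + p)
X = -2235421/361949 (X = -6 + (-197615 + 133888)/361949 = -6 - 63727*1/361949 = -6 - 63727/361949 = -2235421/361949 ≈ -6.1761)
X/(-19243) + x(627, -17)/364266 = -2235421/361949/(-19243) + (627² + 340*(-17) + 340*627 - 17*627)/364266 = -2235421/361949*(-1/19243) + (393129 - 5780 + 213180 - 10659)*(1/364266) = 2235421/6964984607 + 589870*(1/364266) = 2235421/6964984607 + 294935/182133 = 41931119979562/25888847784219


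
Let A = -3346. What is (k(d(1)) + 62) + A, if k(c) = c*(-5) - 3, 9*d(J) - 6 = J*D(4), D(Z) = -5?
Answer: -29588/9 ≈ -3287.6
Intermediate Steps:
d(J) = ⅔ - 5*J/9 (d(J) = ⅔ + (J*(-5))/9 = ⅔ + (-5*J)/9 = ⅔ - 5*J/9)
k(c) = -3 - 5*c (k(c) = -5*c - 3 = -3 - 5*c)
(k(d(1)) + 62) + A = ((-3 - 5*(⅔ - 5/9*1)) + 62) - 3346 = ((-3 - 5*(⅔ - 5/9)) + 62) - 3346 = ((-3 - 5*⅑) + 62) - 3346 = ((-3 - 5/9) + 62) - 3346 = (-32/9 + 62) - 3346 = 526/9 - 3346 = -29588/9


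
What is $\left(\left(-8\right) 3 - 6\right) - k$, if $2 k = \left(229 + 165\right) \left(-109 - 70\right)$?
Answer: $35233$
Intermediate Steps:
$k = -35263$ ($k = \frac{\left(229 + 165\right) \left(-109 - 70\right)}{2} = \frac{394 \left(-179\right)}{2} = \frac{1}{2} \left(-70526\right) = -35263$)
$\left(\left(-8\right) 3 - 6\right) - k = \left(\left(-8\right) 3 - 6\right) - -35263 = \left(-24 - 6\right) + 35263 = -30 + 35263 = 35233$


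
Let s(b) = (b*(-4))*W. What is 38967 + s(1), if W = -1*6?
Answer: 38991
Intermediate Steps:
W = -6
s(b) = 24*b (s(b) = (b*(-4))*(-6) = -4*b*(-6) = 24*b)
38967 + s(1) = 38967 + 24*1 = 38967 + 24 = 38991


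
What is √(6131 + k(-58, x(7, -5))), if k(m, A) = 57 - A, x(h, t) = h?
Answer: √6181 ≈ 78.619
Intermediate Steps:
√(6131 + k(-58, x(7, -5))) = √(6131 + (57 - 1*7)) = √(6131 + (57 - 7)) = √(6131 + 50) = √6181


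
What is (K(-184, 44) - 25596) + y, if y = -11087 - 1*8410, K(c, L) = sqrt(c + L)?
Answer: -45093 + 2*I*sqrt(35) ≈ -45093.0 + 11.832*I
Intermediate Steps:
K(c, L) = sqrt(L + c)
y = -19497 (y = -11087 - 8410 = -19497)
(K(-184, 44) - 25596) + y = (sqrt(44 - 184) - 25596) - 19497 = (sqrt(-140) - 25596) - 19497 = (2*I*sqrt(35) - 25596) - 19497 = (-25596 + 2*I*sqrt(35)) - 19497 = -45093 + 2*I*sqrt(35)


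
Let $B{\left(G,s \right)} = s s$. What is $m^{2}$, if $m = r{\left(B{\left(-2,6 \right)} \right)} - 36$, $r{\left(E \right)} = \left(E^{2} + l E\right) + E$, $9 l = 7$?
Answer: $1752976$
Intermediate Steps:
$l = \frac{7}{9}$ ($l = \frac{1}{9} \cdot 7 = \frac{7}{9} \approx 0.77778$)
$B{\left(G,s \right)} = s^{2}$
$r{\left(E \right)} = E^{2} + \frac{16 E}{9}$ ($r{\left(E \right)} = \left(E^{2} + \frac{7 E}{9}\right) + E = E^{2} + \frac{16 E}{9}$)
$m = 1324$ ($m = \frac{6^{2} \left(16 + 9 \cdot 6^{2}\right)}{9} - 36 = \frac{1}{9} \cdot 36 \left(16 + 9 \cdot 36\right) - 36 = \frac{1}{9} \cdot 36 \left(16 + 324\right) - 36 = \frac{1}{9} \cdot 36 \cdot 340 - 36 = 1360 - 36 = 1324$)
$m^{2} = 1324^{2} = 1752976$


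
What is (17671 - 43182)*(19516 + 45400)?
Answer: -1656072076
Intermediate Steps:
(17671 - 43182)*(19516 + 45400) = -25511*64916 = -1656072076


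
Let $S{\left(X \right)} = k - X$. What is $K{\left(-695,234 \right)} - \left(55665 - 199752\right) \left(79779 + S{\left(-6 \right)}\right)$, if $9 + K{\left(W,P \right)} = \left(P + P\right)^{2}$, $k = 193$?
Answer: $11524009101$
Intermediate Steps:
$K{\left(W,P \right)} = -9 + 4 P^{2}$ ($K{\left(W,P \right)} = -9 + \left(P + P\right)^{2} = -9 + \left(2 P\right)^{2} = -9 + 4 P^{2}$)
$S{\left(X \right)} = 193 - X$
$K{\left(-695,234 \right)} - \left(55665 - 199752\right) \left(79779 + S{\left(-6 \right)}\right) = \left(-9 + 4 \cdot 234^{2}\right) - \left(55665 - 199752\right) \left(79779 + \left(193 - -6\right)\right) = \left(-9 + 4 \cdot 54756\right) - - 144087 \left(79779 + \left(193 + 6\right)\right) = \left(-9 + 219024\right) - - 144087 \left(79779 + 199\right) = 219015 - \left(-144087\right) 79978 = 219015 - -11523790086 = 219015 + 11523790086 = 11524009101$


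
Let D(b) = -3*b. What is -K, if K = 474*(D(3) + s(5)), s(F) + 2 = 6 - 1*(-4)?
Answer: 474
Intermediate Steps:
s(F) = 8 (s(F) = -2 + (6 - 1*(-4)) = -2 + (6 + 4) = -2 + 10 = 8)
K = -474 (K = 474*(-3*3 + 8) = 474*(-9 + 8) = 474*(-1) = -474)
-K = -1*(-474) = 474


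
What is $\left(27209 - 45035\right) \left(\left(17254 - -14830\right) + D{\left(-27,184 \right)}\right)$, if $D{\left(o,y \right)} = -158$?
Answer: $-569112876$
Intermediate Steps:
$\left(27209 - 45035\right) \left(\left(17254 - -14830\right) + D{\left(-27,184 \right)}\right) = \left(27209 - 45035\right) \left(\left(17254 - -14830\right) - 158\right) = - 17826 \left(\left(17254 + 14830\right) - 158\right) = - 17826 \left(32084 - 158\right) = \left(-17826\right) 31926 = -569112876$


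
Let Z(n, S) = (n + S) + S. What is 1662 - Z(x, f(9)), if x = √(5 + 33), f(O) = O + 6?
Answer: 1632 - √38 ≈ 1625.8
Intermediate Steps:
f(O) = 6 + O
x = √38 ≈ 6.1644
Z(n, S) = n + 2*S (Z(n, S) = (S + n) + S = n + 2*S)
1662 - Z(x, f(9)) = 1662 - (√38 + 2*(6 + 9)) = 1662 - (√38 + 2*15) = 1662 - (√38 + 30) = 1662 - (30 + √38) = 1662 + (-30 - √38) = 1632 - √38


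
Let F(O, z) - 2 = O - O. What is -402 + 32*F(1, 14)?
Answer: -338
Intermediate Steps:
F(O, z) = 2 (F(O, z) = 2 + (O - O) = 2 + 0 = 2)
-402 + 32*F(1, 14) = -402 + 32*2 = -402 + 64 = -338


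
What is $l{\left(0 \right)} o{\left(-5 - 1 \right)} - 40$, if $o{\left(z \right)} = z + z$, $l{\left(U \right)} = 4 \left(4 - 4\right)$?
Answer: $-40$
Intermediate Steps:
$l{\left(U \right)} = 0$ ($l{\left(U \right)} = 4 \cdot 0 = 0$)
$o{\left(z \right)} = 2 z$
$l{\left(0 \right)} o{\left(-5 - 1 \right)} - 40 = 0 \cdot 2 \left(-5 - 1\right) - 40 = 0 \cdot 2 \left(-6\right) - 40 = 0 \left(-12\right) - 40 = 0 - 40 = -40$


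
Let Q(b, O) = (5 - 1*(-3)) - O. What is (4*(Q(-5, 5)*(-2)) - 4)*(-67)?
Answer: 1876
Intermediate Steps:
Q(b, O) = 8 - O (Q(b, O) = (5 + 3) - O = 8 - O)
(4*(Q(-5, 5)*(-2)) - 4)*(-67) = (4*((8 - 1*5)*(-2)) - 4)*(-67) = (4*((8 - 5)*(-2)) - 4)*(-67) = (4*(3*(-2)) - 4)*(-67) = (4*(-6) - 4)*(-67) = (-24 - 4)*(-67) = -28*(-67) = 1876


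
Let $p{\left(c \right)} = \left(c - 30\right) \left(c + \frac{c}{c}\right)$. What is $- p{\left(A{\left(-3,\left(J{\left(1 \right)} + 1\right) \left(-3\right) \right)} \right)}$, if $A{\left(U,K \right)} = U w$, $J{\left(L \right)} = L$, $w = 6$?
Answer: $-816$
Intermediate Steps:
$A{\left(U,K \right)} = 6 U$ ($A{\left(U,K \right)} = U 6 = 6 U$)
$p{\left(c \right)} = \left(1 + c\right) \left(-30 + c\right)$ ($p{\left(c \right)} = \left(-30 + c\right) \left(c + 1\right) = \left(-30 + c\right) \left(1 + c\right) = \left(1 + c\right) \left(-30 + c\right)$)
$- p{\left(A{\left(-3,\left(J{\left(1 \right)} + 1\right) \left(-3\right) \right)} \right)} = - (-30 + \left(6 \left(-3\right)\right)^{2} - 29 \cdot 6 \left(-3\right)) = - (-30 + \left(-18\right)^{2} - -522) = - (-30 + 324 + 522) = \left(-1\right) 816 = -816$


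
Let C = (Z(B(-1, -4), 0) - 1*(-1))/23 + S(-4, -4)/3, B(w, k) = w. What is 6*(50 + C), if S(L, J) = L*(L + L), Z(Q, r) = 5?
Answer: 8408/23 ≈ 365.57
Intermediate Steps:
S(L, J) = 2*L**2 (S(L, J) = L*(2*L) = 2*L**2)
C = 754/69 (C = (5 - 1*(-1))/23 + (2*(-4)**2)/3 = (5 + 1)*(1/23) + (2*16)*(1/3) = 6*(1/23) + 32*(1/3) = 6/23 + 32/3 = 754/69 ≈ 10.928)
6*(50 + C) = 6*(50 + 754/69) = 6*(4204/69) = 8408/23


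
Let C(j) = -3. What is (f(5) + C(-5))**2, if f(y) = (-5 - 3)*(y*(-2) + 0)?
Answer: 5929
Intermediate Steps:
f(y) = 16*y (f(y) = -8*(-2*y + 0) = -(-16)*y = 16*y)
(f(5) + C(-5))**2 = (16*5 - 3)**2 = (80 - 3)**2 = 77**2 = 5929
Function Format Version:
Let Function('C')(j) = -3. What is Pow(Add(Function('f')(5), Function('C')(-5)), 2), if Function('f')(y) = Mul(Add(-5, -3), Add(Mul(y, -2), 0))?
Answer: 5929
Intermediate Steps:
Function('f')(y) = Mul(16, y) (Function('f')(y) = Mul(-8, Add(Mul(-2, y), 0)) = Mul(-8, Mul(-2, y)) = Mul(16, y))
Pow(Add(Function('f')(5), Function('C')(-5)), 2) = Pow(Add(Mul(16, 5), -3), 2) = Pow(Add(80, -3), 2) = Pow(77, 2) = 5929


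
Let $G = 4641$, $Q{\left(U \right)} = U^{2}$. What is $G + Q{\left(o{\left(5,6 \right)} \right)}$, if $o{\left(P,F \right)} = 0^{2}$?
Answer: $4641$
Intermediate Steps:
$o{\left(P,F \right)} = 0$
$G + Q{\left(o{\left(5,6 \right)} \right)} = 4641 + 0^{2} = 4641 + 0 = 4641$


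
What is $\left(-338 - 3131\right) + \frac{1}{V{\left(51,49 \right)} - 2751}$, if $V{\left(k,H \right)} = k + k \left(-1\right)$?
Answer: $- \frac{9543220}{2751} \approx -3469.0$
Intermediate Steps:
$V{\left(k,H \right)} = 0$ ($V{\left(k,H \right)} = k - k = 0$)
$\left(-338 - 3131\right) + \frac{1}{V{\left(51,49 \right)} - 2751} = \left(-338 - 3131\right) + \frac{1}{0 - 2751} = -3469 + \frac{1}{-2751} = -3469 - \frac{1}{2751} = - \frac{9543220}{2751}$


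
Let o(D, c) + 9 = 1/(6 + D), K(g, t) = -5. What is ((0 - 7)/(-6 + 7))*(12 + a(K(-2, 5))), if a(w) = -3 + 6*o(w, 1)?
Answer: 273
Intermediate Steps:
o(D, c) = -9 + 1/(6 + D)
a(w) = -3 + 6*(-53 - 9*w)/(6 + w) (a(w) = -3 + 6*((-53 - 9*w)/(6 + w)) = -3 + 6*(-53 - 9*w)/(6 + w))
((0 - 7)/(-6 + 7))*(12 + a(K(-2, 5))) = ((0 - 7)/(-6 + 7))*(12 + 3*(-112 - 19*(-5))/(6 - 5)) = (-7/1)*(12 + 3*(-112 + 95)/1) = (-7*1)*(12 + 3*1*(-17)) = -7*(12 - 51) = -7*(-39) = 273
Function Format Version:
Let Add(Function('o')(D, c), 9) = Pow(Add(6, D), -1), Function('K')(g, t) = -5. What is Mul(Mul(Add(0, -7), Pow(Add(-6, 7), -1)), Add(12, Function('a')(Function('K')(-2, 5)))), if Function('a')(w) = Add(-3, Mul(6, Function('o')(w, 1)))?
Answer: 273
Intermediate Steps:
Function('o')(D, c) = Add(-9, Pow(Add(6, D), -1))
Function('a')(w) = Add(-3, Mul(6, Pow(Add(6, w), -1), Add(-53, Mul(-9, w)))) (Function('a')(w) = Add(-3, Mul(6, Mul(Pow(Add(6, w), -1), Add(-53, Mul(-9, w))))) = Add(-3, Mul(6, Pow(Add(6, w), -1), Add(-53, Mul(-9, w)))))
Mul(Mul(Add(0, -7), Pow(Add(-6, 7), -1)), Add(12, Function('a')(Function('K')(-2, 5)))) = Mul(Mul(Add(0, -7), Pow(Add(-6, 7), -1)), Add(12, Mul(3, Pow(Add(6, -5), -1), Add(-112, Mul(-19, -5))))) = Mul(Mul(-7, Pow(1, -1)), Add(12, Mul(3, Pow(1, -1), Add(-112, 95)))) = Mul(Mul(-7, 1), Add(12, Mul(3, 1, -17))) = Mul(-7, Add(12, -51)) = Mul(-7, -39) = 273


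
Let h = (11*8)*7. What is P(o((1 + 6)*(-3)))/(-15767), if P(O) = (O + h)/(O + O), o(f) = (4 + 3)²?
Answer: -95/220738 ≈ -0.00043037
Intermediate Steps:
h = 616 (h = 88*7 = 616)
o(f) = 49 (o(f) = 7² = 49)
P(O) = (616 + O)/(2*O) (P(O) = (O + 616)/(O + O) = (616 + O)/((2*O)) = (616 + O)*(1/(2*O)) = (616 + O)/(2*O))
P(o((1 + 6)*(-3)))/(-15767) = ((½)*(616 + 49)/49)/(-15767) = ((½)*(1/49)*665)*(-1/15767) = (95/14)*(-1/15767) = -95/220738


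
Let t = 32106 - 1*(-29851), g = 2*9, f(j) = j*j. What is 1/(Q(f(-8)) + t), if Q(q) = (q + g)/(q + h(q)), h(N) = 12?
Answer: 38/2354407 ≈ 1.6140e-5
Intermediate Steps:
f(j) = j**2
g = 18
Q(q) = (18 + q)/(12 + q) (Q(q) = (q + 18)/(q + 12) = (18 + q)/(12 + q))
t = 61957 (t = 32106 + 29851 = 61957)
1/(Q(f(-8)) + t) = 1/((18 + (-8)**2)/(12 + (-8)**2) + 61957) = 1/((18 + 64)/(12 + 64) + 61957) = 1/(82/76 + 61957) = 1/((1/76)*82 + 61957) = 1/(41/38 + 61957) = 1/(2354407/38) = 38/2354407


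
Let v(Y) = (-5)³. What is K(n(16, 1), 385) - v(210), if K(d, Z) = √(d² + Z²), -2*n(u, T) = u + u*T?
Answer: 125 + √148481 ≈ 510.33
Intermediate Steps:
n(u, T) = -u/2 - T*u/2 (n(u, T) = -(u + u*T)/2 = -(u + T*u)/2 = -u/2 - T*u/2)
K(d, Z) = √(Z² + d²)
v(Y) = -125
K(n(16, 1), 385) - v(210) = √(385² + (-½*16*(1 + 1))²) - 1*(-125) = √(148225 + (-½*16*2)²) + 125 = √(148225 + (-16)²) + 125 = √(148225 + 256) + 125 = √148481 + 125 = 125 + √148481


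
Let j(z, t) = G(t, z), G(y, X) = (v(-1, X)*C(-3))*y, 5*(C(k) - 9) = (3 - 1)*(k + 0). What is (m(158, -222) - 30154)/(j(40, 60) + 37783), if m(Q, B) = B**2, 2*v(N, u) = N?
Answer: 19130/37549 ≈ 0.50947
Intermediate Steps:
v(N, u) = N/2
C(k) = 9 + 2*k/5 (C(k) = 9 + ((3 - 1)*(k + 0))/5 = 9 + (2*k)/5 = 9 + 2*k/5)
G(y, X) = -39*y/10 (G(y, X) = (((1/2)*(-1))*(9 + (2/5)*(-3)))*y = (-(9 - 6/5)/2)*y = (-1/2*39/5)*y = -39*y/10)
j(z, t) = -39*t/10
(m(158, -222) - 30154)/(j(40, 60) + 37783) = ((-222)**2 - 30154)/(-39/10*60 + 37783) = (49284 - 30154)/(-234 + 37783) = 19130/37549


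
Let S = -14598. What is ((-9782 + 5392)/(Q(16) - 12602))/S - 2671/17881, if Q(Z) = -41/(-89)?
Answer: -21868562404528/146375628405003 ≈ -0.14940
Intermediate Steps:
Q(Z) = 41/89 (Q(Z) = -41*(-1/89) = 41/89)
((-9782 + 5392)/(Q(16) - 12602))/S - 2671/17881 = ((-9782 + 5392)/(41/89 - 12602))/(-14598) - 2671/17881 = -4390/(-1121537/89)*(-1/14598) - 2671*1/17881 = -4390*(-89/1121537)*(-1/14598) - 2671/17881 = (390710/1121537)*(-1/14598) - 2671/17881 = -195355/8186098563 - 2671/17881 = -21868562404528/146375628405003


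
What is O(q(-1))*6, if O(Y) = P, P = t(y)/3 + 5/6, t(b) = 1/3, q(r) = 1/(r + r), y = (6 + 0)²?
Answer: 17/3 ≈ 5.6667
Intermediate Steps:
y = 36 (y = 6² = 36)
q(r) = 1/(2*r)
t(b) = ⅓
P = 17/18 (P = (⅓)/3 + 5/6 = (⅓)*(⅓) + 5*(⅙) = ⅑ + ⅚ = 17/18 ≈ 0.94444)
O(Y) = 17/18
O(q(-1))*6 = (17/18)*6 = 17/3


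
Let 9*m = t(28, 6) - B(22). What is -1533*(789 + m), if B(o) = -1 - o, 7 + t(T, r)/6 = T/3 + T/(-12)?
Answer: -3640364/3 ≈ -1.2135e+6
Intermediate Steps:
t(T, r) = -42 + 3*T/2 (t(T, r) = -42 + 6*(T/3 + T/(-12)) = -42 + 6*(T*(⅓) + T*(-1/12)) = -42 + 6*(T/3 - T/12) = -42 + 6*(T/4) = -42 + 3*T/2)
m = 23/9 (m = ((-42 + (3/2)*28) - (-1 - 1*22))/9 = ((-42 + 42) - (-1 - 22))/9 = (0 - 1*(-23))/9 = (0 + 23)/9 = (⅑)*23 = 23/9 ≈ 2.5556)
-1533*(789 + m) = -1533*(789 + 23/9) = -1533*7124/9 = -3640364/3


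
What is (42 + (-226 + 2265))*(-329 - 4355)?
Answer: -9747404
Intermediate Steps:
(42 + (-226 + 2265))*(-329 - 4355) = (42 + 2039)*(-4684) = 2081*(-4684) = -9747404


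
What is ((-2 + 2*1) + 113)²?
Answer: 12769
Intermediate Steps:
((-2 + 2*1) + 113)² = ((-2 + 2) + 113)² = (0 + 113)² = 113² = 12769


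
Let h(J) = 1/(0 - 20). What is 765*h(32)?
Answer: -153/4 ≈ -38.250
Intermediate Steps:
h(J) = -1/20 (h(J) = 1/(-20) = -1/20)
765*h(32) = 765*(-1/20) = -153/4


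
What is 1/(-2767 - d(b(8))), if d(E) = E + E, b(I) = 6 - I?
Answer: -1/2763 ≈ -0.00036193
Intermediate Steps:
d(E) = 2*E
1/(-2767 - d(b(8))) = 1/(-2767 - 2*(6 - 1*8)) = 1/(-2767 - 2*(6 - 8)) = 1/(-2767 - 2*(-2)) = 1/(-2767 - 1*(-4)) = 1/(-2767 + 4) = 1/(-2763) = -1/2763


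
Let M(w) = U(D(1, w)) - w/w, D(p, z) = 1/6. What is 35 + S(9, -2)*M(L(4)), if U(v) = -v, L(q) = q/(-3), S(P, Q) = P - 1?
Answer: 77/3 ≈ 25.667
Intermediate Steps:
D(p, z) = 1/6
S(P, Q) = -1 + P
L(q) = -q/3 (L(q) = q*(-1/3) = -q/3)
M(w) = -7/6 (M(w) = -1*1/6 - w/w = -1/6 - 1*1 = -1/6 - 1 = -7/6)
35 + S(9, -2)*M(L(4)) = 35 + (-1 + 9)*(-7/6) = 35 + 8*(-7/6) = 35 - 28/3 = 77/3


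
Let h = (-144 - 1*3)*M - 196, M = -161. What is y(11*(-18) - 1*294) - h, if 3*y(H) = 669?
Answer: -23248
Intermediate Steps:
y(H) = 223 (y(H) = (⅓)*669 = 223)
h = 23471 (h = (-144 - 1*3)*(-161) - 196 = (-144 - 3)*(-161) - 196 = -147*(-161) - 196 = 23667 - 196 = 23471)
y(11*(-18) - 1*294) - h = 223 - 1*23471 = 223 - 23471 = -23248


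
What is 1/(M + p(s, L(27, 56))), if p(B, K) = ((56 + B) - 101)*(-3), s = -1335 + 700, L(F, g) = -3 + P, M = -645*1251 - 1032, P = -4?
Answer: -1/805887 ≈ -1.2409e-6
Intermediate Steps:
M = -807927 (M = -806895 - 1032 = -807927)
L(F, g) = -7 (L(F, g) = -3 - 4 = -7)
s = -635
p(B, K) = 135 - 3*B (p(B, K) = (-45 + B)*(-3) = 135 - 3*B)
1/(M + p(s, L(27, 56))) = 1/(-807927 + (135 - 3*(-635))) = 1/(-807927 + (135 + 1905)) = 1/(-807927 + 2040) = 1/(-805887) = -1/805887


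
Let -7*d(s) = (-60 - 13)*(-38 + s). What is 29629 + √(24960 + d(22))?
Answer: 29629 + 4*√75929/7 ≈ 29786.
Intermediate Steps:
d(s) = -2774/7 + 73*s/7 (d(s) = -(-60 - 13)*(-38 + s)/7 = -(-73)*(-38 + s)/7 = -(2774 - 73*s)/7 = -2774/7 + 73*s/7)
29629 + √(24960 + d(22)) = 29629 + √(24960 + (-2774/7 + (73/7)*22)) = 29629 + √(24960 + (-2774/7 + 1606/7)) = 29629 + √(24960 - 1168/7) = 29629 + √(173552/7) = 29629 + 4*√75929/7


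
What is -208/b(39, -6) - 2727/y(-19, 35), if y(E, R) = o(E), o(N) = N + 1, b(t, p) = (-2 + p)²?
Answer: 593/4 ≈ 148.25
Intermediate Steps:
o(N) = 1 + N
y(E, R) = 1 + E
-208/b(39, -6) - 2727/y(-19, 35) = -208/(-2 - 6)² - 2727/(1 - 19) = -208/((-8)²) - 2727/(-18) = -208/64 - 2727*(-1/18) = -208*1/64 + 303/2 = -13/4 + 303/2 = 593/4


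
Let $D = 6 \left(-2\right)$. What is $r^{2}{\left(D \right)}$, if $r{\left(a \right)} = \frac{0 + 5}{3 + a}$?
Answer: $\frac{25}{81} \approx 0.30864$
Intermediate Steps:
$D = -12$
$r{\left(a \right)} = \frac{5}{3 + a}$
$r^{2}{\left(D \right)} = \left(\frac{5}{3 - 12}\right)^{2} = \left(\frac{5}{-9}\right)^{2} = \left(5 \left(- \frac{1}{9}\right)\right)^{2} = \left(- \frac{5}{9}\right)^{2} = \frac{25}{81}$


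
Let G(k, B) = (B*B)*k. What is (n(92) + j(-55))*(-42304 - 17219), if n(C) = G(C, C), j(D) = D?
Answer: -46346572059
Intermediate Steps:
G(k, B) = k*B² (G(k, B) = B²*k = k*B²)
n(C) = C³ (n(C) = C*C² = C³)
(n(92) + j(-55))*(-42304 - 17219) = (92³ - 55)*(-42304 - 17219) = (778688 - 55)*(-59523) = 778633*(-59523) = -46346572059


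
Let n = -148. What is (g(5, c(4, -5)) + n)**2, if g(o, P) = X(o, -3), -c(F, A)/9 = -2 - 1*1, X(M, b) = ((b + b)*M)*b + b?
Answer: 3721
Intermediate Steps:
X(M, b) = b + 2*M*b**2 (X(M, b) = ((2*b)*M)*b + b = (2*M*b)*b + b = 2*M*b**2 + b = b + 2*M*b**2)
c(F, A) = 27 (c(F, A) = -9*(-2 - 1*1) = -9*(-2 - 1) = -9*(-3) = 27)
g(o, P) = -3 + 18*o (g(o, P) = -3*(1 + 2*o*(-3)) = -3*(1 - 6*o) = -3 + 18*o)
(g(5, c(4, -5)) + n)**2 = ((-3 + 18*5) - 148)**2 = ((-3 + 90) - 148)**2 = (87 - 148)**2 = (-61)**2 = 3721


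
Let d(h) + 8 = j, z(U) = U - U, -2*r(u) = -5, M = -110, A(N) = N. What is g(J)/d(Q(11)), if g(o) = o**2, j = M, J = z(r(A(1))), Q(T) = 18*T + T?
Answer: 0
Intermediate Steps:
r(u) = 5/2 (r(u) = -1/2*(-5) = 5/2)
z(U) = 0
Q(T) = 19*T
J = 0
j = -110
d(h) = -118 (d(h) = -8 - 110 = -118)
g(J)/d(Q(11)) = 0**2/(-118) = 0*(-1/118) = 0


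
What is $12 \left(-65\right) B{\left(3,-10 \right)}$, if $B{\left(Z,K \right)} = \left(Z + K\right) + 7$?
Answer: $0$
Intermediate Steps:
$B{\left(Z,K \right)} = 7 + K + Z$ ($B{\left(Z,K \right)} = \left(K + Z\right) + 7 = 7 + K + Z$)
$12 \left(-65\right) B{\left(3,-10 \right)} = 12 \left(-65\right) \left(7 - 10 + 3\right) = \left(-780\right) 0 = 0$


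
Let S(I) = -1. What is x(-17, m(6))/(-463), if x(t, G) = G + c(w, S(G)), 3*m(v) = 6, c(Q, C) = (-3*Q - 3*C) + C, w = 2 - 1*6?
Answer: -16/463 ≈ -0.034557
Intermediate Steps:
w = -4 (w = 2 - 6 = -4)
c(Q, C) = -3*Q - 2*C (c(Q, C) = (-3*C - 3*Q) + C = -3*Q - 2*C)
m(v) = 2 (m(v) = (⅓)*6 = 2)
x(t, G) = 14 + G (x(t, G) = G + (-3*(-4) - 2*(-1)) = G + (12 + 2) = G + 14 = 14 + G)
x(-17, m(6))/(-463) = (14 + 2)/(-463) = 16*(-1/463) = -16/463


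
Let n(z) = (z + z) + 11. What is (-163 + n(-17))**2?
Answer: 34596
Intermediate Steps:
n(z) = 11 + 2*z (n(z) = 2*z + 11 = 11 + 2*z)
(-163 + n(-17))**2 = (-163 + (11 + 2*(-17)))**2 = (-163 + (11 - 34))**2 = (-163 - 23)**2 = (-186)**2 = 34596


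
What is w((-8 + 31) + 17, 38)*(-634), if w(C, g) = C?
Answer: -25360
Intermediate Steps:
w((-8 + 31) + 17, 38)*(-634) = ((-8 + 31) + 17)*(-634) = (23 + 17)*(-634) = 40*(-634) = -25360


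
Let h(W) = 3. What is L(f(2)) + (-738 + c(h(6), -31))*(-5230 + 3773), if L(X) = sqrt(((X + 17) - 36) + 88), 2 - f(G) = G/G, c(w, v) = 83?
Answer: 954335 + sqrt(70) ≈ 9.5434e+5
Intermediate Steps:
f(G) = 1 (f(G) = 2 - G/G = 2 - 1*1 = 2 - 1 = 1)
L(X) = sqrt(69 + X) (L(X) = sqrt(((17 + X) - 36) + 88) = sqrt((-19 + X) + 88) = sqrt(69 + X))
L(f(2)) + (-738 + c(h(6), -31))*(-5230 + 3773) = sqrt(69 + 1) + (-738 + 83)*(-5230 + 3773) = sqrt(70) - 655*(-1457) = sqrt(70) + 954335 = 954335 + sqrt(70)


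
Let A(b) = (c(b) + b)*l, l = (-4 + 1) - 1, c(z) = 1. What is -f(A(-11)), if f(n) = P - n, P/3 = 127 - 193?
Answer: 238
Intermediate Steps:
P = -198 (P = 3*(127 - 193) = 3*(-66) = -198)
l = -4 (l = -3 - 1 = -4)
A(b) = -4 - 4*b (A(b) = (1 + b)*(-4) = -4 - 4*b)
f(n) = -198 - n
-f(A(-11)) = -(-198 - (-4 - 4*(-11))) = -(-198 - (-4 + 44)) = -(-198 - 1*40) = -(-198 - 40) = -1*(-238) = 238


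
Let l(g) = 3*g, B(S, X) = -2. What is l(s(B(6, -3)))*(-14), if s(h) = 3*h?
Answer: 252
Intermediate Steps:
l(s(B(6, -3)))*(-14) = (3*(3*(-2)))*(-14) = (3*(-6))*(-14) = -18*(-14) = 252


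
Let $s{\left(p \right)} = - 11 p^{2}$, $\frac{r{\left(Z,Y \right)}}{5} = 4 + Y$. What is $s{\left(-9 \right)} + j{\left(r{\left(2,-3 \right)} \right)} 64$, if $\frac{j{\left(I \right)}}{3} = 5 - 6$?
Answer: $-1083$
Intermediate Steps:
$r{\left(Z,Y \right)} = 20 + 5 Y$ ($r{\left(Z,Y \right)} = 5 \left(4 + Y\right) = 20 + 5 Y$)
$j{\left(I \right)} = -3$ ($j{\left(I \right)} = 3 \left(5 - 6\right) = 3 \left(-1\right) = -3$)
$s{\left(-9 \right)} + j{\left(r{\left(2,-3 \right)} \right)} 64 = - 11 \left(-9\right)^{2} - 192 = \left(-11\right) 81 - 192 = -891 - 192 = -1083$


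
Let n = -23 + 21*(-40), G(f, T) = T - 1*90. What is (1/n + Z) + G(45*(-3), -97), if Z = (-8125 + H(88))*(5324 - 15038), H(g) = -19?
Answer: 68272472826/863 ≈ 7.9111e+7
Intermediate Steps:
G(f, T) = -90 + T (G(f, T) = T - 90 = -90 + T)
n = -863 (n = -23 - 840 = -863)
Z = 79110816 (Z = (-8125 - 19)*(5324 - 15038) = -8144*(-9714) = 79110816)
(1/n + Z) + G(45*(-3), -97) = (1/(-863) + 79110816) + (-90 - 97) = (-1/863 + 79110816) - 187 = 68272634207/863 - 187 = 68272472826/863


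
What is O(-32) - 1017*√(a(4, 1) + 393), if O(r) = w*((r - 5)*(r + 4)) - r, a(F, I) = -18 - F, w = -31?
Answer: -32084 - 1017*√371 ≈ -51673.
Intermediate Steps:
O(r) = -r - 31*(-5 + r)*(4 + r) (O(r) = -31*(r - 5)*(r + 4) - r = -31*(-5 + r)*(4 + r) - r = -r - 31*(-5 + r)*(4 + r))
O(-32) - 1017*√(a(4, 1) + 393) = (620 - 31*(-32)² + 30*(-32)) - 1017*√((-18 - 1*4) + 393) = (620 - 31*1024 - 960) - 1017*√((-18 - 4) + 393) = (620 - 31744 - 960) - 1017*√(-22 + 393) = -32084 - 1017*√371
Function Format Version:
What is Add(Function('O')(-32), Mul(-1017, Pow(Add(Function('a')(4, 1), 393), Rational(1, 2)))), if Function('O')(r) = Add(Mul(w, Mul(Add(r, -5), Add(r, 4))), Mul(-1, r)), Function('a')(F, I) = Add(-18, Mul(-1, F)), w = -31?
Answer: Add(-32084, Mul(-1017, Pow(371, Rational(1, 2)))) ≈ -51673.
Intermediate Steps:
Function('O')(r) = Add(Mul(-1, r), Mul(-31, Add(-5, r), Add(4, r))) (Function('O')(r) = Add(Mul(-31, Mul(Add(r, -5), Add(r, 4))), Mul(-1, r)) = Add(Mul(-31, Mul(Add(-5, r), Add(4, r))), Mul(-1, r)) = Add(Mul(-31, Add(-5, r), Add(4, r)), Mul(-1, r)) = Add(Mul(-1, r), Mul(-31, Add(-5, r), Add(4, r))))
Add(Function('O')(-32), Mul(-1017, Pow(Add(Function('a')(4, 1), 393), Rational(1, 2)))) = Add(Add(620, Mul(-31, Pow(-32, 2)), Mul(30, -32)), Mul(-1017, Pow(Add(Add(-18, Mul(-1, 4)), 393), Rational(1, 2)))) = Add(Add(620, Mul(-31, 1024), -960), Mul(-1017, Pow(Add(Add(-18, -4), 393), Rational(1, 2)))) = Add(Add(620, -31744, -960), Mul(-1017, Pow(Add(-22, 393), Rational(1, 2)))) = Add(-32084, Mul(-1017, Pow(371, Rational(1, 2))))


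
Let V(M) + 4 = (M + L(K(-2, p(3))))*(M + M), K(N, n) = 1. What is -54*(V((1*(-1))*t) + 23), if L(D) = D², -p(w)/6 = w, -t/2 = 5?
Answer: -12906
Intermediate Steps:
t = -10 (t = -2*5 = -10)
p(w) = -6*w
V(M) = -4 + 2*M*(1 + M) (V(M) = -4 + (M + 1²)*(M + M) = -4 + (M + 1)*(2*M) = -4 + (1 + M)*(2*M) = -4 + 2*M*(1 + M))
-54*(V((1*(-1))*t) + 23) = -54*((-4 + 2*((1*(-1))*(-10)) + 2*((1*(-1))*(-10))²) + 23) = -54*((-4 + 2*(-1*(-10)) + 2*(-1*(-10))²) + 23) = -54*((-4 + 2*10 + 2*10²) + 23) = -54*((-4 + 20 + 2*100) + 23) = -54*((-4 + 20 + 200) + 23) = -54*(216 + 23) = -54*239 = -12906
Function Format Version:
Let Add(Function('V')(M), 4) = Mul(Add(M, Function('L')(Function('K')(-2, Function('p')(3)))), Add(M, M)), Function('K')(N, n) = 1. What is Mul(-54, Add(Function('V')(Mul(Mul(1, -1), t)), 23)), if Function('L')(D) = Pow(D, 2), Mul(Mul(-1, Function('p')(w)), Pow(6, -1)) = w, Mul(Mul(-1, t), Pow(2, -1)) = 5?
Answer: -12906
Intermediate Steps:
t = -10 (t = Mul(-2, 5) = -10)
Function('p')(w) = Mul(-6, w)
Function('V')(M) = Add(-4, Mul(2, M, Add(1, M))) (Function('V')(M) = Add(-4, Mul(Add(M, Pow(1, 2)), Add(M, M))) = Add(-4, Mul(Add(M, 1), Mul(2, M))) = Add(-4, Mul(Add(1, M), Mul(2, M))) = Add(-4, Mul(2, M, Add(1, M))))
Mul(-54, Add(Function('V')(Mul(Mul(1, -1), t)), 23)) = Mul(-54, Add(Add(-4, Mul(2, Mul(Mul(1, -1), -10)), Mul(2, Pow(Mul(Mul(1, -1), -10), 2))), 23)) = Mul(-54, Add(Add(-4, Mul(2, Mul(-1, -10)), Mul(2, Pow(Mul(-1, -10), 2))), 23)) = Mul(-54, Add(Add(-4, Mul(2, 10), Mul(2, Pow(10, 2))), 23)) = Mul(-54, Add(Add(-4, 20, Mul(2, 100)), 23)) = Mul(-54, Add(Add(-4, 20, 200), 23)) = Mul(-54, Add(216, 23)) = Mul(-54, 239) = -12906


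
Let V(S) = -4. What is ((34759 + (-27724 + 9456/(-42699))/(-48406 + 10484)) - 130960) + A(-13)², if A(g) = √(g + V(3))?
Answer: -25966338425612/269871913 ≈ -96217.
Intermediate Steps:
A(g) = √(-4 + g) (A(g) = √(g - 4) = √(-4 + g))
((34759 + (-27724 + 9456/(-42699))/(-48406 + 10484)) - 130960) + A(-13)² = ((34759 + (-27724 + 9456/(-42699))/(-48406 + 10484)) - 130960) + (√(-4 - 13))² = ((34759 + (-27724 + 9456*(-1/42699))/(-37922)) - 130960) + (√(-17))² = ((34759 + (-27724 - 3152/14233)*(-1/37922)) - 130960) + (I*√17)² = ((34759 - 394598844/14233*(-1/37922)) - 130960) - 17 = ((34759 + 197299422/269871913) - 130960) - 17 = (9380675123389/269871913 - 130960) - 17 = -25961750603091/269871913 - 17 = -25966338425612/269871913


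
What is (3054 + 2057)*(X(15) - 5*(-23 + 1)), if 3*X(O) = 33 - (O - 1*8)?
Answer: 1819516/3 ≈ 6.0651e+5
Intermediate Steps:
X(O) = 41/3 - O/3 (X(O) = (33 - (O - 1*8))/3 = (33 - (O - 8))/3 = (33 - (-8 + O))/3 = (33 + (8 - O))/3 = (41 - O)/3 = 41/3 - O/3)
(3054 + 2057)*(X(15) - 5*(-23 + 1)) = (3054 + 2057)*((41/3 - ⅓*15) - 5*(-23 + 1)) = 5111*((41/3 - 5) - 5*(-22)) = 5111*(26/3 + 110) = 5111*(356/3) = 1819516/3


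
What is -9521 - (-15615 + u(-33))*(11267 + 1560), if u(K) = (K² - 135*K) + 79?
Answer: 128157863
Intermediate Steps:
u(K) = 79 + K² - 135*K
-9521 - (-15615 + u(-33))*(11267 + 1560) = -9521 - (-15615 + (79 + (-33)² - 135*(-33)))*(11267 + 1560) = -9521 - (-15615 + (79 + 1089 + 4455))*12827 = -9521 - (-15615 + 5623)*12827 = -9521 - (-9992)*12827 = -9521 - 1*(-128167384) = -9521 + 128167384 = 128157863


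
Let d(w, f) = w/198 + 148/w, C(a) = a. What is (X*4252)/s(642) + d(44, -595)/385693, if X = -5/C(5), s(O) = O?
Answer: -27059411509/4085645949 ≈ -6.6230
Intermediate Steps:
d(w, f) = 148/w + w/198 (d(w, f) = w*(1/198) + 148/w = w/198 + 148/w = 148/w + w/198)
X = -1 (X = -5/5 = -5*⅕ = -1)
(X*4252)/s(642) + d(44, -595)/385693 = -1*4252/642 + (148/44 + (1/198)*44)/385693 = -4252*1/642 + (148*(1/44) + 2/9)*(1/385693) = -2126/321 + (37/11 + 2/9)*(1/385693) = -2126/321 + (355/99)*(1/385693) = -2126/321 + 355/38183607 = -27059411509/4085645949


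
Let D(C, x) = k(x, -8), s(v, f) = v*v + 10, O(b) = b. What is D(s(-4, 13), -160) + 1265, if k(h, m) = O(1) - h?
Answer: 1426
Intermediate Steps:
s(v, f) = 10 + v² (s(v, f) = v² + 10 = 10 + v²)
k(h, m) = 1 - h
D(C, x) = 1 - x
D(s(-4, 13), -160) + 1265 = (1 - 1*(-160)) + 1265 = (1 + 160) + 1265 = 161 + 1265 = 1426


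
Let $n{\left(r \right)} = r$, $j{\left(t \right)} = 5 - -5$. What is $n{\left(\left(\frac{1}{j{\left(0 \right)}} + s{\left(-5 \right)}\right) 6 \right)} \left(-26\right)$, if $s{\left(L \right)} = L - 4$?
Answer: $\frac{6942}{5} \approx 1388.4$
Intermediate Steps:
$j{\left(t \right)} = 10$ ($j{\left(t \right)} = 5 + 5 = 10$)
$s{\left(L \right)} = -4 + L$
$n{\left(\left(\frac{1}{j{\left(0 \right)}} + s{\left(-5 \right)}\right) 6 \right)} \left(-26\right) = \left(\frac{1}{10} - 9\right) 6 \left(-26\right) = \left(- \frac{89}{10}\right) 6 \left(-26\right) = \left(- \frac{267}{5}\right) \left(-26\right) = \frac{6942}{5}$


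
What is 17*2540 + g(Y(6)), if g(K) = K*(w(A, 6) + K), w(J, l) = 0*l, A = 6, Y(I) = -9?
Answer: 43261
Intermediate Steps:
w(J, l) = 0
g(K) = K**2 (g(K) = K*(0 + K) = K*K = K**2)
17*2540 + g(Y(6)) = 17*2540 + (-9)**2 = 43180 + 81 = 43261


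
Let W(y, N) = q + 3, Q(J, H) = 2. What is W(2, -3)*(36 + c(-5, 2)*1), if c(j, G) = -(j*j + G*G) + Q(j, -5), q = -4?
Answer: -9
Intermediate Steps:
c(j, G) = 2 - G² - j² (c(j, G) = -(j*j + G*G) + 2 = -(j² + G²) + 2 = -(G² + j²) + 2 = (-G² - j²) + 2 = 2 - G² - j²)
W(y, N) = -1 (W(y, N) = -4 + 3 = -1)
W(2, -3)*(36 + c(-5, 2)*1) = -(36 + (2 - 1*2² - 1*(-5)²)*1) = -(36 + (2 - 1*4 - 1*25)*1) = -(36 + (2 - 4 - 25)*1) = -(36 - 27*1) = -(36 - 27) = -1*9 = -9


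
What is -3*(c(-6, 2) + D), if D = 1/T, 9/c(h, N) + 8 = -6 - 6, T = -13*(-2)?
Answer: 321/260 ≈ 1.2346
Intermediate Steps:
T = 26
c(h, N) = -9/20 (c(h, N) = 9/(-8 + (-6 - 6)) = 9/(-8 - 12) = 9/(-20) = 9*(-1/20) = -9/20)
D = 1/26 ≈ 0.038462
-3*(c(-6, 2) + D) = -3*(-9/20 + 1/26) = -3*(-107/260) = 321/260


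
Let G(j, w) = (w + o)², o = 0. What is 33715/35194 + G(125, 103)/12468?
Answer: 396865883/219399396 ≈ 1.8089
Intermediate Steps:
G(j, w) = w² (G(j, w) = (w + 0)² = w²)
33715/35194 + G(125, 103)/12468 = 33715/35194 + 103²/12468 = 33715*(1/35194) + 10609*(1/12468) = 33715/35194 + 10609/12468 = 396865883/219399396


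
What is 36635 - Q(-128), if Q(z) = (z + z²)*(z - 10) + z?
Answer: 2280091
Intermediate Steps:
Q(z) = z + (-10 + z)*(z + z²) (Q(z) = (z + z²)*(-10 + z) + z = (-10 + z)*(z + z²) + z = z + (-10 + z)*(z + z²))
36635 - Q(-128) = 36635 - (-128)*(-9 + (-128)² - 9*(-128)) = 36635 - (-128)*(-9 + 16384 + 1152) = 36635 - (-128)*17527 = 36635 - 1*(-2243456) = 36635 + 2243456 = 2280091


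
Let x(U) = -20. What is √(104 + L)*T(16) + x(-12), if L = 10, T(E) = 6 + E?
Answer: -20 + 22*√114 ≈ 214.90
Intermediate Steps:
√(104 + L)*T(16) + x(-12) = √(104 + 10)*(6 + 16) - 20 = √114*22 - 20 = 22*√114 - 20 = -20 + 22*√114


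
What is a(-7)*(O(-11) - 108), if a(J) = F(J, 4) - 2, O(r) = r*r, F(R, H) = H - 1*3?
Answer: -13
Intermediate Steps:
F(R, H) = -3 + H (F(R, H) = H - 3 = -3 + H)
O(r) = r²
a(J) = -1 (a(J) = (-3 + 4) - 2 = 1 - 2 = -1)
a(-7)*(O(-11) - 108) = -((-11)² - 108) = -(121 - 108) = -1*13 = -13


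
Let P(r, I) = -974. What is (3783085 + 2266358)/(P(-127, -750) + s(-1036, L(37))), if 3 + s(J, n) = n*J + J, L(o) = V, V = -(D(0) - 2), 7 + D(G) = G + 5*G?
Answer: -2016481/3779 ≈ -533.60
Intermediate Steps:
D(G) = -7 + 6*G (D(G) = -7 + (G + 5*G) = -7 + 6*G)
V = 9 (V = -((-7 + 6*0) - 2) = -((-7 + 0) - 2) = -(-7 - 2) = -1*(-9) = 9)
L(o) = 9
s(J, n) = -3 + J + J*n (s(J, n) = -3 + (n*J + J) = -3 + (J*n + J) = -3 + (J + J*n) = -3 + J + J*n)
(3783085 + 2266358)/(P(-127, -750) + s(-1036, L(37))) = (3783085 + 2266358)/(-974 + (-3 - 1036 - 1036*9)) = 6049443/(-974 + (-3 - 1036 - 9324)) = 6049443/(-974 - 10363) = 6049443/(-11337) = 6049443*(-1/11337) = -2016481/3779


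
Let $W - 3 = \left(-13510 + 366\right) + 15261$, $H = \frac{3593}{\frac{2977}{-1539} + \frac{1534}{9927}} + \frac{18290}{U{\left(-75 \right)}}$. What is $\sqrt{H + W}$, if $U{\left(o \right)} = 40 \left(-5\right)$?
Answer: $\frac{\sqrt{8977547180048395}}{30213170} \approx 3.136$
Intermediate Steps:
$U{\left(o \right)} = -200$
$H = - \frac{127509560413}{60426340}$ ($H = \frac{3593}{\frac{2977}{-1539} + \frac{1534}{9927}} + \frac{18290}{-200} = \frac{3593}{2977 \left(- \frac{1}{1539}\right) + 1534 \cdot \frac{1}{9927}} + 18290 \left(- \frac{1}{200}\right) = \frac{3593}{- \frac{2977}{1539} + \frac{1534}{9927}} - \frac{1829}{20} = \frac{3593}{- \frac{3021317}{1697517}} - \frac{1829}{20} = 3593 \left(- \frac{1697517}{3021317}\right) - \frac{1829}{20} = - \frac{6099178581}{3021317} - \frac{1829}{20} = - \frac{127509560413}{60426340} \approx -2110.2$)
$W = 2120$ ($W = 3 + \left(\left(-13510 + 366\right) + 15261\right) = 3 + \left(-13144 + 15261\right) = 3 + 2117 = 2120$)
$\sqrt{H + W} = \sqrt{- \frac{127509560413}{60426340} + 2120} = \sqrt{\frac{594280387}{60426340}} = \frac{\sqrt{8977547180048395}}{30213170}$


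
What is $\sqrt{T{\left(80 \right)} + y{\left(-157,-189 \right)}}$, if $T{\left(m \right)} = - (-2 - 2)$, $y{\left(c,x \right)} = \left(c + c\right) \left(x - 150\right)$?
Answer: $5 \sqrt{4258} \approx 326.27$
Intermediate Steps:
$y{\left(c,x \right)} = 2 c \left(-150 + x\right)$
$T{\left(m \right)} = 4$ ($T{\left(m \right)} = \left(-1\right) \left(-4\right) = 4$)
$\sqrt{T{\left(80 \right)} + y{\left(-157,-189 \right)}} = \sqrt{4 + 2 \left(-157\right) \left(-150 - 189\right)} = \sqrt{4 + 2 \left(-157\right) \left(-339\right)} = \sqrt{4 + 106446} = \sqrt{106450} = 5 \sqrt{4258}$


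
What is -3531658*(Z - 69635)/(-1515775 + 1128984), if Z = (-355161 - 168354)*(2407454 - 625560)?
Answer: -3294501186361930610/386791 ≈ -8.5175e+12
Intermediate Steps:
Z = -932848237410 (Z = -523515*1781894 = -932848237410)
-3531658*(Z - 69635)/(-1515775 + 1128984) = -3531658*(-932848237410 - 69635)/(-1515775 + 1128984) = -3531658/((-386791/(-932848307045))) = -3531658/((-386791*(-1/932848307045))) = -3531658/386791/932848307045 = -3531658*932848307045/386791 = -3294501186361930610/386791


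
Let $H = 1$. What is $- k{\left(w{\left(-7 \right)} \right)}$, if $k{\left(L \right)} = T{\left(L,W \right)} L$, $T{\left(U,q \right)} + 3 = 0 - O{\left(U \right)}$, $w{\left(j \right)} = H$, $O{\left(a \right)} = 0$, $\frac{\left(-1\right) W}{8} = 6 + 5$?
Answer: $3$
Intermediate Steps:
$W = -88$ ($W = - 8 \left(6 + 5\right) = \left(-8\right) 11 = -88$)
$w{\left(j \right)} = 1$
$T{\left(U,q \right)} = -3$ ($T{\left(U,q \right)} = -3 + \left(0 - 0\right) = -3 + \left(0 + 0\right) = -3 + 0 = -3$)
$k{\left(L \right)} = - 3 L$
$- k{\left(w{\left(-7 \right)} \right)} = - \left(-3\right) 1 = \left(-1\right) \left(-3\right) = 3$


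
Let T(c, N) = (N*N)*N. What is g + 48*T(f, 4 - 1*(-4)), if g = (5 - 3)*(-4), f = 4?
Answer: 24568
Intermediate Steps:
T(c, N) = N³ (T(c, N) = N²*N = N³)
g = -8 (g = 2*(-4) = -8)
g + 48*T(f, 4 - 1*(-4)) = -8 + 48*(4 - 1*(-4))³ = -8 + 48*(4 + 4)³ = -8 + 48*8³ = -8 + 48*512 = -8 + 24576 = 24568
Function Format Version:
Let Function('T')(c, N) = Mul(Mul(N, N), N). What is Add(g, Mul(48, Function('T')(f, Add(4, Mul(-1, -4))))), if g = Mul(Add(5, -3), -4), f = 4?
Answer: 24568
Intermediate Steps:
Function('T')(c, N) = Pow(N, 3) (Function('T')(c, N) = Mul(Pow(N, 2), N) = Pow(N, 3))
g = -8 (g = Mul(2, -4) = -8)
Add(g, Mul(48, Function('T')(f, Add(4, Mul(-1, -4))))) = Add(-8, Mul(48, Pow(Add(4, Mul(-1, -4)), 3))) = Add(-8, Mul(48, Pow(Add(4, 4), 3))) = Add(-8, Mul(48, Pow(8, 3))) = Add(-8, Mul(48, 512)) = Add(-8, 24576) = 24568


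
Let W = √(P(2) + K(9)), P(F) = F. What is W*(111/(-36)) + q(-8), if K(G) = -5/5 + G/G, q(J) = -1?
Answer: -1 - 37*√2/12 ≈ -5.3605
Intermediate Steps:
K(G) = 0 (K(G) = -5*⅕ + 1 = -1 + 1 = 0)
W = √2 (W = √(2 + 0) = √2 ≈ 1.4142)
W*(111/(-36)) + q(-8) = √2*(111/(-36)) - 1 = √2*(111*(-1/36)) - 1 = √2*(-37/12) - 1 = -37*√2/12 - 1 = -1 - 37*√2/12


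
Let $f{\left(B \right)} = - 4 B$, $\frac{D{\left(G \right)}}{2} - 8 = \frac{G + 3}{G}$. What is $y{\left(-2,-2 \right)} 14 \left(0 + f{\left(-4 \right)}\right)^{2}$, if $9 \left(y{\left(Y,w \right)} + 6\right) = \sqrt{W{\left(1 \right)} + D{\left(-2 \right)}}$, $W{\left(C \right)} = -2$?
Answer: $-21504 + \frac{3584 \sqrt{13}}{9} \approx -20068.0$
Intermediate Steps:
$D{\left(G \right)} = 16 + \frac{2 \left(3 + G\right)}{G}$ ($D{\left(G \right)} = 16 + 2 \frac{G + 3}{G} = 16 + 2 \frac{3 + G}{G} = 16 + \frac{2 \left(3 + G\right)}{G}$)
$y{\left(Y,w \right)} = -6 + \frac{\sqrt{13}}{9}$ ($y{\left(Y,w \right)} = -6 + \frac{\sqrt{-2 + \left(18 + \frac{6}{-2}\right)}}{9} = -6 + \frac{\sqrt{-2 + \left(18 + 6 \left(- \frac{1}{2}\right)\right)}}{9} = -6 + \frac{\sqrt{-2 + \left(18 - 3\right)}}{9} = -6 + \frac{\sqrt{-2 + 15}}{9} = -6 + \frac{\sqrt{13}}{9}$)
$y{\left(-2,-2 \right)} 14 \left(0 + f{\left(-4 \right)}\right)^{2} = \left(-6 + \frac{\sqrt{13}}{9}\right) 14 \left(0 - -16\right)^{2} = \left(-84 + \frac{14 \sqrt{13}}{9}\right) \left(0 + 16\right)^{2} = \left(-84 + \frac{14 \sqrt{13}}{9}\right) 16^{2} = \left(-84 + \frac{14 \sqrt{13}}{9}\right) 256 = -21504 + \frac{3584 \sqrt{13}}{9}$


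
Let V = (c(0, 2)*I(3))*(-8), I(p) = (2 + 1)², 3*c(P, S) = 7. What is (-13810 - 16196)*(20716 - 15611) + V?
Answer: -153180798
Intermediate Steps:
c(P, S) = 7/3 (c(P, S) = (⅓)*7 = 7/3)
I(p) = 9 (I(p) = 3² = 9)
V = -168 (V = ((7/3)*9)*(-8) = 21*(-8) = -168)
(-13810 - 16196)*(20716 - 15611) + V = (-13810 - 16196)*(20716 - 15611) - 168 = -30006*5105 - 168 = -153180630 - 168 = -153180798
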